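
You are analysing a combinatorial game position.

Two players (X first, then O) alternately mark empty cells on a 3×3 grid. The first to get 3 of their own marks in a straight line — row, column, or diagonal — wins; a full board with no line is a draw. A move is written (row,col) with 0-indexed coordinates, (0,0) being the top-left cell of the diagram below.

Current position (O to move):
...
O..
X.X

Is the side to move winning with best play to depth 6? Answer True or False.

[.../O../X.X] O move#1: (0,0):-1/O../O../X.X*, (0,1):-1/.O./O../X.X, (0,2):-1/..O/O../X.X, (1,1):-1/.../OO./X.X, (1,2):-1/.../O.O/X.X, (2,1):-1/.../O../XOX
[O../O../X.X] X move#2: (0,1):+1/OX./O../X.X*, (0,2):+1/O.X/O../X.X, (1,1):+1/O../OX./X.X, (1,2):+1/O../O.X/X.X, (2,1):+1/O../O../XXX
[OX./O../X.X] O move#3: (0,2):-1/OXO/O../X.X*, (1,1):-1/OX./OO./X.X, (1,2):-1/OX./O.O/X.X, (2,1):-1/OX./O../XOX
[OXO/O../X.X] X move#4: (1,1):+0/OXO/OX./X.X, (1,2):+0/OXO/O.X/X.X, (2,1):+1/OXO/O../XXX*
[OXO/O../XXX] end (terminal -1, O#5); searched .../O../X.X to 6

O winning at [.../O../X.X]: False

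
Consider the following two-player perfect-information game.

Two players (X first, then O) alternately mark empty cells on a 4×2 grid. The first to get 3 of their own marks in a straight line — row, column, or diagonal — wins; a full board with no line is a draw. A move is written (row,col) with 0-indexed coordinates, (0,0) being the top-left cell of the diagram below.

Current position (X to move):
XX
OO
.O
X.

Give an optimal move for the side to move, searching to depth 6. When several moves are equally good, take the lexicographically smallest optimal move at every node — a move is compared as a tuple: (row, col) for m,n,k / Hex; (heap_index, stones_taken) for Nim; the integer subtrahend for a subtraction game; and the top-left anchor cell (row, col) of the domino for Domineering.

p1 X@[XX/OO/.O/X.]: (2,0)[XX/OO/XO/X.]-1 (3,1)[XX/OO/.O/XX]+0*
p2 O@[XX/OO/.O/XX]: (2,0)[XX/OO/OO/XX]+0*
p3 X@[XX/OO/OO/XX] terminal +0; root [XX/OO/.O/X.] d6

X's best at [XX/OO/.O/X.]: (3,1)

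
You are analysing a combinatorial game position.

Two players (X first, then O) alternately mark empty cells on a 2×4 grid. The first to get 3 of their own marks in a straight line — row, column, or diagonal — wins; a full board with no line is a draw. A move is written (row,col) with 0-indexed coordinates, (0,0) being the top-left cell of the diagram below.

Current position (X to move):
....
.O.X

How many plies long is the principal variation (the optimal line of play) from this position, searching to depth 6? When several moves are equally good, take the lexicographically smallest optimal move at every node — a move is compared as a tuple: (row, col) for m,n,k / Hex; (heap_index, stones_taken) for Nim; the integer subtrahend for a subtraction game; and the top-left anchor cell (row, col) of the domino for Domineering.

PV length from [..../.O.X]: 6 plies

ply 1, X at ..../.O.X | (0,0)=+0→X.../.O.X*; (0,1)=+0→.X../.O.X; (0,2)=+0→..X./.O.X; (0,3)=+0→...X/.O.X; (1,0)=+0→..../XO.X; (1,2)=+0→..../.OXX
ply 2, O at X.../.O.X | (0,1)=+0→XO../.O.X*; (0,2)=+0→X.O./.O.X; (0,3)=+0→X..O/.O.X; (1,0)=+0→X.../OO.X; (1,2)=+0→X.../.OOX
ply 3, X at XO../.O.X | (0,2)=+0→XOX./.O.X*; (0,3)=+0→XO.X/.O.X; (1,0)=+0→XO../XO.X; (1,2)=+0→XO../.OXX
ply 4, O at XOX./.O.X | (0,3)=+0→XOXO/.O.X*; (1,0)=+0→XOX./OO.X; (1,2)=+0→XOX./.OOX
ply 5, X at XOXO/.O.X | (1,0)=+0→XOXO/XO.X*; (1,2)=+0→XOXO/.OXX
ply 6, O at XOXO/XO.X | (1,2)=+0→XOXO/XOOX*
ply 7: XOXO/XOOX is terminal +0 (X); from ..../.O.X depth 6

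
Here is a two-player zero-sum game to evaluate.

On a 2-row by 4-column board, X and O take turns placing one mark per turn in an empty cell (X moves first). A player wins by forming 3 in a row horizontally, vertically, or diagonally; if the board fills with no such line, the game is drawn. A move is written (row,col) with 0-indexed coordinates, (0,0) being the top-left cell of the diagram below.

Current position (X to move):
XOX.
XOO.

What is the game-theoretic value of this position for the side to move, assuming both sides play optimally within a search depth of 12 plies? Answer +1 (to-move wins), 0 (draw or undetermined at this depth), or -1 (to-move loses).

value(XOX./XOO., X) = 0

p1 X@[XOX./XOO.]: (0,3)[XOXX/XOO.]-1 (1,3)[XOX./XOOX]+0*
p2 O@[XOX./XOOX]: (0,3)[XOXO/XOOX]+0*
p3 X@[XOXO/XOOX] terminal +0; root [XOX./XOO.] d12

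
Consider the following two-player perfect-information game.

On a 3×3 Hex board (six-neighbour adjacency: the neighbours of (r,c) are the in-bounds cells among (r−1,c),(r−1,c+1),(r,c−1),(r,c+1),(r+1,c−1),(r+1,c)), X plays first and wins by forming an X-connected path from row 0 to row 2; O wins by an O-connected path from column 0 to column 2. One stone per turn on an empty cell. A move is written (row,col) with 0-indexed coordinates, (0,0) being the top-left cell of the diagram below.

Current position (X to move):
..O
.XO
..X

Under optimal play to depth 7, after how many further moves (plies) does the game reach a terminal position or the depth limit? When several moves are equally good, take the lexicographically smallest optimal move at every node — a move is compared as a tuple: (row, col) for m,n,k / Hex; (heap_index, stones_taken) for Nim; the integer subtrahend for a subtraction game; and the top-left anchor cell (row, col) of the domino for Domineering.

PV length from [..O/.XO/..X]: 5 plies

p1 X@[..O/.XO/..X]: (0,0)[X.O/.XO/..X]+1* (0,1)[.XO/.XO/..X]+1 (1,0)[..O/XXO/..X]+1 (2,0)[..O/.XO/X.X]-1 (2,1)[..O/.XO/.XX]-1
p2 O@[X.O/.XO/..X]: (0,1)[XOO/.XO/..X]-1* (1,0)[X.O/OXO/..X]-1 (2,0)[X.O/.XO/O.X]-1 (2,1)[X.O/.XO/.OX]-1
p3 X@[XOO/.XO/..X]: (1,0)[XOO/XXO/..X]+1* (2,0)[XOO/.XO/X.X]-1 (2,1)[XOO/.XO/.XX]-1
p4 O@[XOO/XXO/..X]: (2,0)[XOO/XXO/O.X]-1* (2,1)[XOO/XXO/.OX]-1
p5 X@[XOO/XXO/O.X]: (2,1)[XOO/XXO/OXX]+1*
p6 O@[XOO/XXO/OXX] terminal -1; root [..O/.XO/..X] d7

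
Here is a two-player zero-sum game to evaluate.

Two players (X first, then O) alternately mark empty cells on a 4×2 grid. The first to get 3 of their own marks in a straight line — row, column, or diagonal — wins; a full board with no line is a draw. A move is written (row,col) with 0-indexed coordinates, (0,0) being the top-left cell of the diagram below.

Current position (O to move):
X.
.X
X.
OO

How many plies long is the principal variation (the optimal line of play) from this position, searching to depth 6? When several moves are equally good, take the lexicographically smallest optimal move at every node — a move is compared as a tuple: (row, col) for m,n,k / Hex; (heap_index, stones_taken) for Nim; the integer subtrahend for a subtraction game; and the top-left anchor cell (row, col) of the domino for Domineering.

p1 O@[X./.X/X./OO]: (0,1)[XO/.X/X./OO]-1 (1,0)[X./OX/X./OO]+0* (2,1)[X./.X/XO/OO]-1
p2 X@[X./OX/X./OO]: (0,1)[XX/OX/X./OO]+0* (2,1)[X./OX/XX/OO]+0
p3 O@[XX/OX/X./OO]: (2,1)[XX/OX/XO/OO]+0*
p4 X@[XX/OX/XO/OO] terminal +0; root [X./.X/X./OO] d6

PV length from [X./.X/X./OO]: 3 plies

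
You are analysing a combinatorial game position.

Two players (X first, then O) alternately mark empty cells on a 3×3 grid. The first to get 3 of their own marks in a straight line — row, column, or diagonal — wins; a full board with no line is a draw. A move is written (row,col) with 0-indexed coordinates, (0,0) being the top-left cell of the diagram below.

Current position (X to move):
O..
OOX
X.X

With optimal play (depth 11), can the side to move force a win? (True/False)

[O../OOX/X.X] X move#1: (0,1):+1/OX./OOX/X.X*, (0,2):+1/O.X/OOX/X.X, (2,1):+1/O../OOX/XXX
[OX./OOX/X.X] O move#2: (0,2):-1/OXO/OOX/X.X*, (2,1):-1/OX./OOX/XOX
[OXO/OOX/X.X] X move#3: (2,1):+1/OXO/OOX/XXX*
[OXO/OOX/XXX] end (terminal -1, O#4); searched O../OOX/X.X to 11

X winning at [O../OOX/X.X]: True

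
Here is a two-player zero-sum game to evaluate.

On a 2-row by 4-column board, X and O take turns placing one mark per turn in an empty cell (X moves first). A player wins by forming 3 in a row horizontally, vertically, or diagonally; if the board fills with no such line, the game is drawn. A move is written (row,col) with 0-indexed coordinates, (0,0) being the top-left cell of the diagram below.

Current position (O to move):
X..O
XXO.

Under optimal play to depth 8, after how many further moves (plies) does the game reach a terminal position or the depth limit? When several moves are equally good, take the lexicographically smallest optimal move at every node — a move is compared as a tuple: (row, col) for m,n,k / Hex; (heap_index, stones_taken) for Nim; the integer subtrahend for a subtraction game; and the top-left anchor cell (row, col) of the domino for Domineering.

ply 1, O at X..O/XXO. | (0,1)=+0→XO.O/XXO.*; (0,2)=+0→X.OO/XXO.; (1,3)=+0→X..O/XXOO
ply 2, X at XO.O/XXO. | (0,2)=+0→XOXO/XXO.*; (1,3)=-1→XO.O/XXOX
ply 3, O at XOXO/XXO. | (1,3)=+0→XOXO/XXOO*
ply 4: XOXO/XXOO is terminal +0 (X); from X..O/XXO. depth 8

PV length from [X..O/XXO.]: 3 plies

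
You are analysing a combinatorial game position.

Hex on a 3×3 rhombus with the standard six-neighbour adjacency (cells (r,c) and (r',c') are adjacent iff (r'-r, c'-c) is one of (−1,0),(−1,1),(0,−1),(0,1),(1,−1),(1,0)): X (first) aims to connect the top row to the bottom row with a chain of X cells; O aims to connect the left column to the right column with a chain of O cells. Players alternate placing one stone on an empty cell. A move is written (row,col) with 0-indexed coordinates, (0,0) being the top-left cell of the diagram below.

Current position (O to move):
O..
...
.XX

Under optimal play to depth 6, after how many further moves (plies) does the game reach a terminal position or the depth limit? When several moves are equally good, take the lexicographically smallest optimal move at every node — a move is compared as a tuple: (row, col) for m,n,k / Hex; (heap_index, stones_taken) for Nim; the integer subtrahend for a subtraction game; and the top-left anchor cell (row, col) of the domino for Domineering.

[O../.../.XX] O move#1: (0,1):-1/OO./.../.XX, (0,2):+1/O.O/.../.XX*, (1,0):-1/O../O../.XX, (1,1):+1/O../.O./.XX, (1,2):-1/O../..O/.XX, (2,0):-1/O../.../OXX
[O.O/.../.XX] X move#2: (0,1):-1/OXO/.../.XX*, (1,0):-1/O.O/X../.XX, (1,1):-1/O.O/.X./.XX, (1,2):-1/O.O/..X/.XX, (2,0):-1/O.O/.../XXX
[OXO/.../.XX] O move#3: (1,0):-1/OXO/O../.XX, (1,1):+1/OXO/.O./.XX*, (1,2):-1/OXO/..O/.XX, (2,0):-1/OXO/.../OXX
[OXO/.O./.XX] X move#4: (1,0):-1/OXO/XO./.XX*, (1,2):-1/OXO/.OX/.XX, (2,0):-1/OXO/.O./XXX
[OXO/XO./.XX] O move#5: (1,2):-1/OXO/XOO/.XX, (2,0):+1/OXO/XO./OXX*
[OXO/XO./OXX] end (terminal -1, X#6); searched O../.../.XX to 6

PV length from [O../.../.XX]: 5 plies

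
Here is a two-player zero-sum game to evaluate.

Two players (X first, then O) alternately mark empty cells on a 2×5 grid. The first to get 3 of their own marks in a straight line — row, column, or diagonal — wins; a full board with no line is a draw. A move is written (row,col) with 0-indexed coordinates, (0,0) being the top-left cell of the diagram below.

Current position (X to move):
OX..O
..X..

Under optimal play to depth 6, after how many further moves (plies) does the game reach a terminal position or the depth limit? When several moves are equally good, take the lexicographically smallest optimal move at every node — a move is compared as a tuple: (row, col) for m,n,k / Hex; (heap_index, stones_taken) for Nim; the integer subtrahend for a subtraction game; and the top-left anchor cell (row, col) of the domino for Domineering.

PV length from [OX..O/..X..]: 5 plies

ply 1, X at OX..O/..X.. | (0,2)=+1→OXX.O/..X..*; (0,3)=+1→OX.XO/..X..; (1,0)=+0→OX..O/X.X..; (1,1)=+1→OX..O/.XX..; (1,3)=+1→OX..O/..XX.; (1,4)=+0→OX..O/..X.X
ply 2, O at OXX.O/..X.. | (0,3)=-1→OXXOO/..X..*; (1,0)=-1→OXX.O/O.X..; (1,1)=-1→OXX.O/.OX..; (1,3)=-1→OXX.O/..XO.; (1,4)=-1→OXX.O/..X.O
ply 3, X at OXXOO/..X.. | (1,0)=+0→OXXOO/X.X..; (1,1)=+1→OXXOO/.XX..*; (1,3)=+1→OXXOO/..XX.; (1,4)=+0→OXXOO/..X.X
ply 4, O at OXXOO/.XX.. | (1,0)=-1→OXXOO/OXX..*; (1,3)=-1→OXXOO/.XXO.; (1,4)=-1→OXXOO/.XX.O
ply 5, X at OXXOO/OXX.. | (1,3)=+1→OXXOO/OXXX.*; (1,4)=+0→OXXOO/OXX.X
ply 6: OXXOO/OXXX. is terminal -1 (O); from OX..O/..X.. depth 6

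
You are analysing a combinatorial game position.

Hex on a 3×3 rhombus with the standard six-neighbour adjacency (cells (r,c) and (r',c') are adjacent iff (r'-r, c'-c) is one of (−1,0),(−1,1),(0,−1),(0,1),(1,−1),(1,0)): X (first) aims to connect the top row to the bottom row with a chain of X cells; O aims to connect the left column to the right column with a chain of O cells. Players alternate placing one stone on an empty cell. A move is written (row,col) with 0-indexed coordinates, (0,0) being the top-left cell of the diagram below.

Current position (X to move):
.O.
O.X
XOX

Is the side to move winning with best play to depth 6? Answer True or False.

X winning at [.O./O.X/XOX]: True

[.O./O.X/XOX] X move#1: (0,0):-1/XO./O.X/XOX, (0,2):+1/.OX/O.X/XOX*, (1,1):-1/.O./OXX/XOX
[.OX/O.X/XOX] end (terminal -1, O#2); searched .O./O.X/XOX to 6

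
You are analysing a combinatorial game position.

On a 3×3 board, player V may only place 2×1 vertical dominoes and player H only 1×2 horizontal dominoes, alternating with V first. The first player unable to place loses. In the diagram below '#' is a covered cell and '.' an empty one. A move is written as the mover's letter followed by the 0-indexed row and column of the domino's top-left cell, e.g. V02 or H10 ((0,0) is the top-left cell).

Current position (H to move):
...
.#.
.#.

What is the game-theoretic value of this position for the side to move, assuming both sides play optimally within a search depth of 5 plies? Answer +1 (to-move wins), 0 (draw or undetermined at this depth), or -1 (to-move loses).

ply 1, H at .../.#./.#. | H00=-1→##./.#./.#.*; H01=-1→.##/.#./.#.
ply 2, V at ##./.#./.#. | V02=+1→###/.##/.#.*; V10=+1→##./##./##.; V12=+1→##./.##/.##
ply 3: ###/.##/.#. is terminal -1 (H); from .../.#./.#. depth 5

value(.../.#./.#., H) = -1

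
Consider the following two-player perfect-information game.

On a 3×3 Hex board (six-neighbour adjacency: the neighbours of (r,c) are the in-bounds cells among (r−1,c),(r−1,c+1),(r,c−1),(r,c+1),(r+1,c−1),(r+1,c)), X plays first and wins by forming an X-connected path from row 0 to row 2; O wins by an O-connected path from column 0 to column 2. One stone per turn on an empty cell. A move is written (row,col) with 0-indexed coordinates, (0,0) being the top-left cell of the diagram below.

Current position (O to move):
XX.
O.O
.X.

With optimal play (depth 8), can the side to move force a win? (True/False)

O winning at [XX./O.O/.X.]: True

ply 1, O at XX./O.O/.X. | (0,2)=-1→XXO/O.O/.X.; (1,1)=+1→XX./OOO/.X.*; (2,0)=-1→XX./O.O/OX.; (2,2)=-1→XX./O.O/.XO
ply 2: XX./OOO/.X. is terminal -1 (X); from XX./O.O/.X. depth 8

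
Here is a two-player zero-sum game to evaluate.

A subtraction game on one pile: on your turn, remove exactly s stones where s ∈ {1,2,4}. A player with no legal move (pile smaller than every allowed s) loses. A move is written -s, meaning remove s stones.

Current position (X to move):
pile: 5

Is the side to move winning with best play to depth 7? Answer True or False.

X winning at [5]: True

ply 1, X at 5 | -1=-1→4; -2=+1→3*; -4=-1→1
ply 2, O at 3 | -1=-1→2*; -2=-1→1
ply 3, X at 2 | -1=-1→1; -2=+1→0*
ply 4: 0 is terminal -1 (O); from 5 depth 7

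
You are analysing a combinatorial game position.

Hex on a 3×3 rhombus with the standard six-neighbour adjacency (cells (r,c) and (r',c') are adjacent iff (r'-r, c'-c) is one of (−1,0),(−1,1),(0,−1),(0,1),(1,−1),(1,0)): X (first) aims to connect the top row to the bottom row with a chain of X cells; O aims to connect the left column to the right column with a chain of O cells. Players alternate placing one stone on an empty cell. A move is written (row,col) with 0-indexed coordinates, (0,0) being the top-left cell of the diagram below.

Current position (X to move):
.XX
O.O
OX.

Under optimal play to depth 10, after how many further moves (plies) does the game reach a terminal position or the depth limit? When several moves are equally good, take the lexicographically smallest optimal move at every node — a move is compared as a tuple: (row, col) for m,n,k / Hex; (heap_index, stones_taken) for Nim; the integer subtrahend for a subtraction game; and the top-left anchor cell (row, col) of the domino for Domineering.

PV length from [.XX/O.O/OX.]: 1 ply

ply 1, X at .XX/O.O/OX. | (0,0)=-1→XXX/O.O/OX.; (1,1)=+1→.XX/OXO/OX.*; (2,2)=-1→.XX/O.O/OXX
ply 2: .XX/OXO/OX. is terminal -1 (O); from .XX/O.O/OX. depth 10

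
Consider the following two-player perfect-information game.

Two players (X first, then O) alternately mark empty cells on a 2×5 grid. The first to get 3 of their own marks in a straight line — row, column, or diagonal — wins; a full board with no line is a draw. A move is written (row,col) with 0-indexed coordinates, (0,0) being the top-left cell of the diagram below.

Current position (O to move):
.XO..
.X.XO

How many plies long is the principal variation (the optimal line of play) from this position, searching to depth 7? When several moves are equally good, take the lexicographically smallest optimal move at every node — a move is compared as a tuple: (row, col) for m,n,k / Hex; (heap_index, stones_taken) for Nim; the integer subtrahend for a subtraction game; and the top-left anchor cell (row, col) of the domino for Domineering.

PV length from [.XO../.X.XO]: 5 plies

p1 O@[.XO../.X.XO]: (0,0)[OXO../.X.XO]-1 (0,3)[.XOO./.X.XO]-1 (0,4)[.XO.O/.X.XO]-1 (1,0)[.XO../OX.XO]-1 (1,2)[.XO../.XOXO]+0*
p2 X@[.XO../.XOXO]: (0,0)[XXO../.XOXO]+0* (0,3)[.XOX./.XOXO]+0 (0,4)[.XO.X/.XOXO]+0 (1,0)[.XO../XXOXO]+0
p3 O@[XXO../.XOXO]: (0,3)[XXOO./.XOXO]+0* (0,4)[XXO.O/.XOXO]+0 (1,0)[XXO../OXOXO]+0
p4 X@[XXOO./.XOXO]: (0,4)[XXOOX/.XOXO]+0* (1,0)[XXOO./XXOXO]-1
p5 O@[XXOOX/.XOXO]: (1,0)[XXOOX/OXOXO]+0*
p6 X@[XXOOX/OXOXO] terminal +0; root [.XO../.X.XO] d7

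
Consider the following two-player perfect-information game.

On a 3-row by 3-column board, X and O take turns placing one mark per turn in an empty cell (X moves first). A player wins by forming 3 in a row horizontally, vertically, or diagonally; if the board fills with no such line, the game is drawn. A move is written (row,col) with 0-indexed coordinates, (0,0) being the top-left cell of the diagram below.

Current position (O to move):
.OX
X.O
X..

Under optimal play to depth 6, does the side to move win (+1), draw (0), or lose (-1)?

value(.OX/X.O/X.., O) = -1

ply 1, O at .OX/X.O/X.. | (0,0)=-1→OOX/X.O/X..*; (1,1)=-1→.OX/XOO/X..; (2,1)=-1→.OX/X.O/XO.; (2,2)=-1→.OX/X.O/X.O
ply 2, X at OOX/X.O/X.. | (1,1)=+1→OOX/XXO/X..*; (2,1)=+1→OOX/X.O/XX.; (2,2)=+1→OOX/X.O/X.X
ply 3: OOX/XXO/X.. is terminal -1 (O); from .OX/X.O/X.. depth 6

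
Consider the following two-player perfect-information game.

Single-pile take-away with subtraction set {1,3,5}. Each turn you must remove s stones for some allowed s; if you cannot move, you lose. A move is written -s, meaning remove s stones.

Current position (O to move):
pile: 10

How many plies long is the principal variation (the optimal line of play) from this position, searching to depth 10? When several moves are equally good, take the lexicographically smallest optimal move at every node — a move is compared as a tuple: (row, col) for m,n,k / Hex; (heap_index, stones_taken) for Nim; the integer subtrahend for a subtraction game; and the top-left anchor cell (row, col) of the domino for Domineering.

PV length from [10]: 10 plies

[10] O move#1: -1:-1/9*, -3:-1/7, -5:-1/5
[9] X move#2: -1:+1/8*, -3:+1/6, -5:+1/4
[8] O move#3: -1:-1/7*, -3:-1/5, -5:-1/3
[7] X move#4: -1:+1/6*, -3:+1/4, -5:+1/2
[6] O move#5: -1:-1/5*, -3:-1/3, -5:-1/1
[5] X move#6: -1:+1/4*, -3:+1/2, -5:+1/0
[4] O move#7: -1:-1/3*, -3:-1/1
[3] X move#8: -1:+1/2*, -3:+1/0
[2] O move#9: -1:-1/1*
[1] X move#10: -1:+1/0*
[0] end (terminal -1, O#11); searched 10 to 10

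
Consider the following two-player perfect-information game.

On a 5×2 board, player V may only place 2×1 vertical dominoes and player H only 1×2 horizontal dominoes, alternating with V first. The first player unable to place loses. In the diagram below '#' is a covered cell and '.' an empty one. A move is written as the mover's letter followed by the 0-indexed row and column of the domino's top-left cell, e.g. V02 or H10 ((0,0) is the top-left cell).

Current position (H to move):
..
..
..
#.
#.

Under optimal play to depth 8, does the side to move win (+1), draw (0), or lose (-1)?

value(../../../#./#., H) = +1

[../../../#./#.] H move#1: H00:-1/##/../../#./#., H10:+1/../##/../#./#.*, H20:-1/../../##/#./#.
[../##/../#./#.] V move#2: V21:-1/../##/.#/##/#.*, V31:-1/../##/../##/##
[../##/.#/##/#.] H move#3: H00:+1/##/##/.#/##/#.*
[##/##/.#/##/#.] end (terminal -1, V#4); searched ../../../#./#. to 8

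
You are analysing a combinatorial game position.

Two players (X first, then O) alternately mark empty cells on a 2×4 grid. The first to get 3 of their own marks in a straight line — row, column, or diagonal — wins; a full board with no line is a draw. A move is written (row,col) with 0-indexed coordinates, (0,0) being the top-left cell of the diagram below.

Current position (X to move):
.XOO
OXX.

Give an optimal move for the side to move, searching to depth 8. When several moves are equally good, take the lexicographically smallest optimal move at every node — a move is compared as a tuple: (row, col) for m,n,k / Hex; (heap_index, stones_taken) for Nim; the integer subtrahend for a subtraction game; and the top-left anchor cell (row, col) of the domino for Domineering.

ply 1, X at .XOO/OXX. | (0,0)=+0→XXOO/OXX.; (1,3)=+1→.XOO/OXXX*
ply 2: .XOO/OXXX is terminal -1 (O); from .XOO/OXX. depth 8

X's best at [.XOO/OXX.]: (1,3)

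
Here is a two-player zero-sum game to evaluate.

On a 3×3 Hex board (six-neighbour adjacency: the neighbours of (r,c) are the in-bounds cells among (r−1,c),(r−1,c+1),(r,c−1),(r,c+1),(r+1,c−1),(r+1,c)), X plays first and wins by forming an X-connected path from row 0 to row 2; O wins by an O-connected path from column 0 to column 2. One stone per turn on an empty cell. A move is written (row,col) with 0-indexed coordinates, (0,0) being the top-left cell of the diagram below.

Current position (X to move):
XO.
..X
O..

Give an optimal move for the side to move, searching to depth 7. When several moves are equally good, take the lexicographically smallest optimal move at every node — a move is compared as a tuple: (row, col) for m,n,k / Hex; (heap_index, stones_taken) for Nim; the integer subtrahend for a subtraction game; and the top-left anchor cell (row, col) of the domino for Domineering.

ply 1, X at XO./..X/O.. | (0,2)=+1→XOX/..X/O..*; (1,0)=+1→XO./X.X/O..; (1,1)=+1→XO./.XX/O..; (2,1)=-1→XO./..X/OX.; (2,2)=-1→XO./..X/O.X
ply 2, O at XOX/..X/O.. | (1,0)=-1→XOX/O.X/O..*; (1,1)=-1→XOX/.OX/O..; (2,1)=-1→XOX/..X/OO.; (2,2)=-1→XOX/..X/O.O
ply 3, X at XOX/O.X/O.. | (1,1)=+1→XOX/OXX/O..*; (2,1)=+1→XOX/O.X/OX.; (2,2)=+1→XOX/O.X/O.X
ply 4, O at XOX/OXX/O.. | (2,1)=-1→XOX/OXX/OO.*; (2,2)=-1→XOX/OXX/O.O
ply 5, X at XOX/OXX/OO. | (2,2)=+1→XOX/OXX/OOX*
ply 6: XOX/OXX/OOX is terminal -1 (O); from XO./..X/O.. depth 7

X's best at [XO./..X/O..]: (0,2)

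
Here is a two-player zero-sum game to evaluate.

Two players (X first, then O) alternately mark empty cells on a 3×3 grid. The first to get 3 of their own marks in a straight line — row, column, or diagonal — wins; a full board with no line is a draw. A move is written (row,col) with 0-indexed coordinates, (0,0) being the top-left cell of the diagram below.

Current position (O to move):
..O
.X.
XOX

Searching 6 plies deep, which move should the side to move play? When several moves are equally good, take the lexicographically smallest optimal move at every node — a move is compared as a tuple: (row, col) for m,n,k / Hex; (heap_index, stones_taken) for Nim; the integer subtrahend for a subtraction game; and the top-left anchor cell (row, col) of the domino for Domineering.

O's best at [..O/.X./XOX]: (0,0)

ply 1, O at ..O/.X./XOX | (0,0)=+0→O.O/.X./XOX*; (0,1)=-1→.OO/.X./XOX; (1,0)=-1→..O/OX./XOX; (1,2)=-1→..O/.XO/XOX
ply 2, X at O.O/.X./XOX | (0,1)=+0→OXO/.X./XOX*; (1,0)=-1→O.O/XX./XOX; (1,2)=-1→O.O/.XX/XOX
ply 3, O at OXO/.X./XOX | (1,0)=+0→OXO/OX./XOX*; (1,2)=+0→OXO/.XO/XOX
ply 4, X at OXO/OX./XOX | (1,2)=+0→OXO/OXX/XOX*
ply 5: OXO/OXX/XOX is terminal +0 (O); from ..O/.X./XOX depth 6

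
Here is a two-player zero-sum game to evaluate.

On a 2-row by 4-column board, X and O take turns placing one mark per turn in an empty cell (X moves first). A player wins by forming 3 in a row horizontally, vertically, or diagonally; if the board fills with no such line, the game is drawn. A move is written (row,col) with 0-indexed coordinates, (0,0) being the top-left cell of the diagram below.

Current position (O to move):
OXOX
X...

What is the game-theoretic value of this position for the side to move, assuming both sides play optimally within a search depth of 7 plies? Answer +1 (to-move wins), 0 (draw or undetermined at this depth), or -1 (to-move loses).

value(OXOX/X..., O) = 0

[OXOX/X...] O move#1: (1,1):+0/OXOX/XO..*, (1,2):+0/OXOX/X.O., (1,3):+0/OXOX/X..O
[OXOX/XO..] X move#2: (1,2):+0/OXOX/XOX.*, (1,3):+0/OXOX/XO.X
[OXOX/XOX.] O move#3: (1,3):+0/OXOX/XOXO*
[OXOX/XOXO] end (terminal +0, X#4); searched OXOX/X... to 7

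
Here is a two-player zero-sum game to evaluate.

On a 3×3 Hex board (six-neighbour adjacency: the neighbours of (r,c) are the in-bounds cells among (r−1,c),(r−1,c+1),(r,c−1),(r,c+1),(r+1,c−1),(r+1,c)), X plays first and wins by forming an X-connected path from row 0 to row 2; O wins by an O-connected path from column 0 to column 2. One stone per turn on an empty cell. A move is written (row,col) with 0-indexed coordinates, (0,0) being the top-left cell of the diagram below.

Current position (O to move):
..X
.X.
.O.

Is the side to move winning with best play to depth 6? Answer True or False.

O winning at [..X/.X./.O.]: True

ply 1, O at ..X/.X./.O. | (0,0)=-1→O.X/.X./.O.; (0,1)=-1→.OX/.X./.O.; (1,0)=-1→..X/OX./.O.; (1,2)=-1→..X/.XO/.O.; (2,0)=+1→..X/.X./OO.*; (2,2)=-1→..X/.X./.OO
ply 2, X at ..X/.X./OO. | (0,0)=-1→X.X/.X./OO.*; (0,1)=-1→.XX/.X./OO.; (1,0)=-1→..X/XX./OO.; (1,2)=-1→..X/.XX/OO.; (2,2)=-1→..X/.X./OOX
ply 3, O at X.X/.X./OO. | (0,1)=+1→XOX/.X./OO.*; (1,0)=+1→X.X/OX./OO.; (1,2)=+1→X.X/.XO/OO.; (2,2)=+1→X.X/.X./OOO
ply 4, X at XOX/.X./OO. | (1,0)=-1→XOX/XX./OO.*; (1,2)=-1→XOX/.XX/OO.; (2,2)=-1→XOX/.X./OOX
ply 5, O at XOX/XX./OO. | (1,2)=+1→XOX/XXO/OO.*; (2,2)=+1→XOX/XX./OOO
ply 6: XOX/XXO/OO. is terminal -1 (X); from ..X/.X./.O. depth 6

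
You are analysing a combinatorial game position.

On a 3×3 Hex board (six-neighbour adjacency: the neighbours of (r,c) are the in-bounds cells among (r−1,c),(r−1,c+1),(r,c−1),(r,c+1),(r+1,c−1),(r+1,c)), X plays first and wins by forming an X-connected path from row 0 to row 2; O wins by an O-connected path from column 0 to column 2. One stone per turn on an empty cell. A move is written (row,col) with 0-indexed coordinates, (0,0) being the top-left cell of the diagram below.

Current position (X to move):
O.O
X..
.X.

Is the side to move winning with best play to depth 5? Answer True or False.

p1 X@[O.O/X../.X.]: (0,1)[OXO/X../.X.]+1* (1,1)[O.O/XX./.X.]-1 (1,2)[O.O/X.X/.X.]-1 (2,0)[O.O/X../XX.]-1 (2,2)[O.O/X../.XX]-1
p2 O@[OXO/X../.X.]: (1,1)[OXO/XO./.X.]-1* (1,2)[OXO/X.O/.X.]-1 (2,0)[OXO/X../OX.]-1 (2,2)[OXO/X../.XO]-1
p3 X@[OXO/XO./.X.]: (1,2)[OXO/XOX/.X.]-1 (2,0)[OXO/XO./XX.]+1* (2,2)[OXO/XO./.XX]-1
p4 O@[OXO/XO./XX.] terminal -1; root [O.O/X../.X.] d5

X winning at [O.O/X../.X.]: True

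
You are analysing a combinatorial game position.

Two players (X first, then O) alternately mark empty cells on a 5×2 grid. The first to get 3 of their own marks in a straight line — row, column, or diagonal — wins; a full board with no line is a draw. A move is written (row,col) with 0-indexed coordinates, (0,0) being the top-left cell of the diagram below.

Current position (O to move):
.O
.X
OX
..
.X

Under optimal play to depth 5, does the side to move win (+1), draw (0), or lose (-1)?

value(.O/.X/OX/../.X, O) = 0

[.O/.X/OX/../.X] O move#1: (0,0):-1/OO/.X/OX/../.X, (1,0):-1/.O/OX/OX/../.X, (3,0):-1/.O/.X/OX/O./.X, (3,1):+0/.O/.X/OX/.O/.X*, (4,0):-1/.O/.X/OX/../OX
[.O/.X/OX/.O/.X] X move#2: (0,0):-1/XO/.X/OX/.O/.X, (1,0):+0/.O/XX/OX/.O/.X*, (3,0):+0/.O/.X/OX/XO/.X, (4,0):-1/.O/.X/OX/.O/XX
[.O/XX/OX/.O/.X] O move#3: (0,0):+0/OO/XX/OX/.O/.X*, (3,0):+0/.O/XX/OX/OO/.X, (4,0):+0/.O/XX/OX/.O/OX
[OO/XX/OX/.O/.X] X move#4: (3,0):+0/OO/XX/OX/XO/.X*, (4,0):+0/OO/XX/OX/.O/XX
[OO/XX/OX/XO/.X] O move#5: (4,0):+0/OO/XX/OX/XO/OX*
[OO/XX/OX/XO/OX] end (terminal +0, X#6); searched .O/.X/OX/../.X to 5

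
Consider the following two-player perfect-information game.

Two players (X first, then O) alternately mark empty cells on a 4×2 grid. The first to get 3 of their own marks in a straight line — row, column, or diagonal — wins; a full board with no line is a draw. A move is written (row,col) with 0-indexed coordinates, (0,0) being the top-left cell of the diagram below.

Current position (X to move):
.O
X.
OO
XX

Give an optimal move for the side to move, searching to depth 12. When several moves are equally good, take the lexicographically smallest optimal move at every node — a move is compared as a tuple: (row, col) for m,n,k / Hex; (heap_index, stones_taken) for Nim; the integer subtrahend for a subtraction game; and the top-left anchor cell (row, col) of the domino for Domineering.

[.O/X./OO/XX] X move#1: (0,0):-1/XO/X./OO/XX, (1,1):+0/.O/XX/OO/XX*
[.O/XX/OO/XX] O move#2: (0,0):+0/OO/XX/OO/XX*
[OO/XX/OO/XX] end (terminal +0, X#3); searched .O/X./OO/XX to 12

X's best at [.O/X./OO/XX]: (1,1)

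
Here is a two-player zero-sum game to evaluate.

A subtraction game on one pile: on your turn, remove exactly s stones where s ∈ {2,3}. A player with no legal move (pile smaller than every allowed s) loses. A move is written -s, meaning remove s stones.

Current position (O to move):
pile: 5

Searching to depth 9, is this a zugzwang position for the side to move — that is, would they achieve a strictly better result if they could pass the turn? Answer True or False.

[5] O move#1: -2:-1/3*, -3:-1/2
[3] X move#2: -2:+1/1*, -3:+1/0
[1] end (terminal -1, O#3); searched 5 to 9
pass branch (X moves first from the same position):
  | [5] X move#1: -2:-1/3*, -3:-1/2
  | [3] O move#2: -2:+1/1*, -3:+1/0
  | [1] end (terminal -1, X#3); searched 5 to 9
O moving scores -1; O passing scores +1

zugzwang(5, O) = True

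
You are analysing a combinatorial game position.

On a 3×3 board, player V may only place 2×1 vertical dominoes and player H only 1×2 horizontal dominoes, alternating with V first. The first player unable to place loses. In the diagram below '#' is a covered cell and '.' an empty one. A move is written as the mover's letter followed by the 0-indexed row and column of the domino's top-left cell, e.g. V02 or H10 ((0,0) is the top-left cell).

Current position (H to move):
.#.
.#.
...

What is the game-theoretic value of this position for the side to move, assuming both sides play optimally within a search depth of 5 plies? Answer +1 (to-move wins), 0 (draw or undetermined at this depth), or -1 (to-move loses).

p1 H@[.#./.#./...]: H20[.#./.#./##.]-1* H21[.#./.#./.##]-1
p2 V@[.#./.#./##.]: V00[##./##./##.]+1* V02[.##/.##/##.]+1 V12[.#./.##/###]+1
p3 H@[##./##./##.] terminal -1; root [.#./.#./...] d5

value(.#./.#./..., H) = -1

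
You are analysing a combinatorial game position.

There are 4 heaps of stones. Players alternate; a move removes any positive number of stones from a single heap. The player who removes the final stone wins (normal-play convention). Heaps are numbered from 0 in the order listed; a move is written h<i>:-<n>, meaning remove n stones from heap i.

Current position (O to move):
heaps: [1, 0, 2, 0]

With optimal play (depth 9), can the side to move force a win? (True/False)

ply 1, O at (1,0,2,0) | h0:-1=-1→(0,0,2,0); h2:-1=+1→(1,0,1,0)*; h2:-2=-1→(1,0,0,0)
ply 2, X at (1,0,1,0) | h0:-1=-1→(0,0,1,0)*; h2:-1=-1→(1,0,0,0)
ply 3, O at (0,0,1,0) | h2:-1=+1→(0,0,0,0)*
ply 4: (0,0,0,0) is terminal -1 (X); from (1,0,2,0) depth 9

O winning at [(1,0,2,0)]: True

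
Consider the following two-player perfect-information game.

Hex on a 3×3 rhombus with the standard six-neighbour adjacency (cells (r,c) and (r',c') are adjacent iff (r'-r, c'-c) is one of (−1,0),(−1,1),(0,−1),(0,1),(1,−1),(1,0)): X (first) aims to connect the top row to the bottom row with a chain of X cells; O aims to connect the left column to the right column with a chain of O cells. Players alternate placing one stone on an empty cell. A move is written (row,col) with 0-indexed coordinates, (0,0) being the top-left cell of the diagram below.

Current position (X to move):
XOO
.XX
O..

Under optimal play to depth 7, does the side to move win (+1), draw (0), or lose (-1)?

value(XOO/.XX/O.., X) = +1

ply 1, X at XOO/.XX/O.. | (1,0)=+1→XOO/XXX/O..*; (2,1)=-1→XOO/.XX/OX.; (2,2)=-1→XOO/.XX/O.X
ply 2, O at XOO/XXX/O.. | (2,1)=-1→XOO/XXX/OO.*; (2,2)=-1→XOO/XXX/O.O
ply 3, X at XOO/XXX/OO. | (2,2)=+1→XOO/XXX/OOX*
ply 4: XOO/XXX/OOX is terminal -1 (O); from XOO/.XX/O.. depth 7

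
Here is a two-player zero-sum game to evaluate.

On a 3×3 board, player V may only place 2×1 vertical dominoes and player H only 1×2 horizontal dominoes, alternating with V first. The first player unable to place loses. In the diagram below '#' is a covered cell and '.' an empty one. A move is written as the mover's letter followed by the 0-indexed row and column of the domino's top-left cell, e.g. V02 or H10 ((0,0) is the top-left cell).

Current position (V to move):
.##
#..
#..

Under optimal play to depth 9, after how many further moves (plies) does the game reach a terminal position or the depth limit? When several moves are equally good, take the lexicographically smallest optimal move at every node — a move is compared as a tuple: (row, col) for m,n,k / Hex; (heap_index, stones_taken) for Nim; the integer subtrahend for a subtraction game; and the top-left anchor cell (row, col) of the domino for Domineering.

[.##/#../#..] V move#1: V11:+1/.##/##./##.*, V12:+1/.##/#.#/#.#
[.##/##./##.] end (terminal -1, H#2); searched .##/#../#.. to 9

PV length from [.##/#../#..]: 1 ply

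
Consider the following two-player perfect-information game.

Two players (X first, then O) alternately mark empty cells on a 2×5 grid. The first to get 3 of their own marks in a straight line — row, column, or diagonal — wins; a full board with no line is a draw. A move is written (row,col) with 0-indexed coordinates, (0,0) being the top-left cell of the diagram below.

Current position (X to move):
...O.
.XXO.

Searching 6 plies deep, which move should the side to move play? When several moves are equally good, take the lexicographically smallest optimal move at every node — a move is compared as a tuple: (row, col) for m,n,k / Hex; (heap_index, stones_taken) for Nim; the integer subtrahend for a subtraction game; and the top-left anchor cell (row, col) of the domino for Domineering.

X's best at [...O./.XXO.]: (1,0)

ply 1, X at ...O./.XXO. | (0,0)=+0→X..O./.XXO.; (0,1)=+0→.X.O./.XXO.; (0,2)=+0→..XO./.XXO.; (0,4)=+0→...OX/.XXO.; (1,0)=+1→...O./XXXO.*; (1,4)=+0→...O./.XXOX
ply 2: ...O./XXXO. is terminal -1 (O); from ...O./.XXO. depth 6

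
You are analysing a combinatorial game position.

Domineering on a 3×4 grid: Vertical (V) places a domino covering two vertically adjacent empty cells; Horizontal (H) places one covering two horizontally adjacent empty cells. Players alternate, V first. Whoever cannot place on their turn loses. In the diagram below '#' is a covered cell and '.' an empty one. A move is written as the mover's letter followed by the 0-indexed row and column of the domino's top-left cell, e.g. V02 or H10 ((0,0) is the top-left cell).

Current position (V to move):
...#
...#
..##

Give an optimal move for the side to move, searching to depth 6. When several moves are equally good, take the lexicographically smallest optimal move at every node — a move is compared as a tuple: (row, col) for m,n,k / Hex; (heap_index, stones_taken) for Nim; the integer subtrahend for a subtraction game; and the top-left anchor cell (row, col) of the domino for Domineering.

V's best at [...#/...#/..##]: V01

[...#/...#/..##] V move#1: V00:-1/#..#/#..#/..##, V01:+1/.#.#/.#.#/..##*, V02:-1/..##/..##/..##, V10:-1/...#/#..#/#.##, V11:+1/...#/.#.#/.###
[.#.#/.#.#/..##] H move#2: H20:-1/.#.#/.#.#/####*
[.#.#/.#.#/####] V move#3: V00:+1/##.#/##.#/####*, V02:+1/.###/.###/####
[##.#/##.#/####] end (terminal -1, H#4); searched ...#/...#/..## to 6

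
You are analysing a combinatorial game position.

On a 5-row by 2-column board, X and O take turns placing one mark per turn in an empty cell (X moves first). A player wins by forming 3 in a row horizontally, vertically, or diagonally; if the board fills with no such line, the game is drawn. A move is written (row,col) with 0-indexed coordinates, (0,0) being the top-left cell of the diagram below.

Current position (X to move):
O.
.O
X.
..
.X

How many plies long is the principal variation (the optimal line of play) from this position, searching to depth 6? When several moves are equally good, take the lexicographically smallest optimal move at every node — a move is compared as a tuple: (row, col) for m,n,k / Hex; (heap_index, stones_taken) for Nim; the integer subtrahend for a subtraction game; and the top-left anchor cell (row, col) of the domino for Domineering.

PV length from [O./.O/X./../.X]: 5 plies

[O./.O/X./../.X] X move#1: (0,1):+0/OX/.O/X./../.X, (1,0):+0/O./XO/X./../.X, (2,1):+1/O./.O/XX/../.X*, (3,0):+1/O./.O/X./X./.X, (3,1):+0/O./.O/X./.X/.X, (4,0):+0/O./.O/X./../XX
[O./.O/XX/../.X] O move#2: (0,1):-1/OO/.O/XX/../.X*, (1,0):-1/O./OO/XX/../.X, (3,0):-1/O./.O/XX/O./.X, (3,1):-1/O./.O/XX/.O/.X, (4,0):-1/O./.O/XX/../OX
[OO/.O/XX/../.X] X move#3: (1,0):+1/OO/XO/XX/../.X*, (3,0):+1/OO/.O/XX/X./.X, (3,1):+1/OO/.O/XX/.X/.X, (4,0):+1/OO/.O/XX/../XX
[OO/XO/XX/../.X] O move#4: (3,0):-1/OO/XO/XX/O./.X*, (3,1):-1/OO/XO/XX/.O/.X, (4,0):-1/OO/XO/XX/../OX
[OO/XO/XX/O./.X] X move#5: (3,1):+1/OO/XO/XX/OX/.X*, (4,0):+0/OO/XO/XX/O./XX
[OO/XO/XX/OX/.X] end (terminal -1, O#6); searched O./.O/X./../.X to 6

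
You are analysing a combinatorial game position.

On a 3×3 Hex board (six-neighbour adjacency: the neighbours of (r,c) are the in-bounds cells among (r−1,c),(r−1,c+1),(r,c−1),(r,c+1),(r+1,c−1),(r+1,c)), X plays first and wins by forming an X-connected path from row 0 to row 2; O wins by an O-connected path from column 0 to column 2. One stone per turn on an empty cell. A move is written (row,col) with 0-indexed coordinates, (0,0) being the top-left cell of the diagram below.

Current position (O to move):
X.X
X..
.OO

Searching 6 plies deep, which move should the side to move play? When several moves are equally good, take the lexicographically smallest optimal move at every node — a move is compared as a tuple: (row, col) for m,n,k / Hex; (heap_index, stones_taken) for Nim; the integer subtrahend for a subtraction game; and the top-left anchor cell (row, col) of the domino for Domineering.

ply 1, O at X.X/X../.OO | (0,1)=-1→XOX/X../.OO; (1,1)=-1→X.X/XO./.OO; (1,2)=-1→X.X/X.O/.OO; (2,0)=+1→X.X/X../OOO*
ply 2: X.X/X../OOO is terminal -1 (X); from X.X/X../.OO depth 6

O's best at [X.X/X../.OO]: (2,0)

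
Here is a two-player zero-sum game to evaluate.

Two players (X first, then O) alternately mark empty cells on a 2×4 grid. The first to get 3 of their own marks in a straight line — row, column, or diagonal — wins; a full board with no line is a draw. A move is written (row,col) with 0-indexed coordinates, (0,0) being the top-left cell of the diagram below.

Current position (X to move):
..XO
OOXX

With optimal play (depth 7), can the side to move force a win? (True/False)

[..XO/OOXX] X move#1: (0,0):+0/X.XO/OOXX*, (0,1):+0/.XXO/OOXX
[X.XO/OOXX] O move#2: (0,1):+0/XOXO/OOXX*
[XOXO/OOXX] end (terminal +0, X#3); searched ..XO/OOXX to 7

X winning at [..XO/OOXX]: False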